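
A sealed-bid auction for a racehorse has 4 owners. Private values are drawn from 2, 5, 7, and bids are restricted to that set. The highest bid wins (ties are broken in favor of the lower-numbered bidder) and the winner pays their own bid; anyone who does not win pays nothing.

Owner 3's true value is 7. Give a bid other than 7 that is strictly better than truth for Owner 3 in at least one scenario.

Suppose Owner 1 bids 2, Owner 2 bids 2 and Owner 4 bids 2.
Bid 7: wins, pays 7, utility 7 - 7 = 0.
Bid 5: wins, pays 5, utility 7 - 5 = 2.
So bidding 5 beats truth here (2 > 0).

5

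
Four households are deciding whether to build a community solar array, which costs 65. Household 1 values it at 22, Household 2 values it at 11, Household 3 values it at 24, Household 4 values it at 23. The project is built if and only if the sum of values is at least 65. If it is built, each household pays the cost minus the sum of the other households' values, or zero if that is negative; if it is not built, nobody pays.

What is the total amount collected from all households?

24

Total value 80 ≥ cost 65, so it is built.
Household 1: others sum to 58; max(0, 65 - 58) = 7.
Household 2: others sum to 69; max(0, 65 - 69) = 0.
Household 3: others sum to 56; max(0, 65 - 56) = 9.
Household 4: others sum to 57; max(0, 65 - 57) = 8.
Total collected = 7 + 0 + 9 + 8 = 24.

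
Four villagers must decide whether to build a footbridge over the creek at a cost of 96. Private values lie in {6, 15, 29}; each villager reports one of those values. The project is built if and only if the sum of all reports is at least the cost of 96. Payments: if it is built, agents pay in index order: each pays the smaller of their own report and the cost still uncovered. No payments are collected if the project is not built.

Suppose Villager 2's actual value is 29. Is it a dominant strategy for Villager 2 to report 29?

Consider the case where Villager 1 reports 29, Villager 3 reports 29 and Villager 4 reports 29.
Truthful report 29: project built, pays 29, utility 29 - 29 = 0.
Report 15 instead: project built, pays 15, utility 29 - 15 = 14.
Since 14 > 0, reporting 15 is strictly better here, so truthful reporting is not dominant.

No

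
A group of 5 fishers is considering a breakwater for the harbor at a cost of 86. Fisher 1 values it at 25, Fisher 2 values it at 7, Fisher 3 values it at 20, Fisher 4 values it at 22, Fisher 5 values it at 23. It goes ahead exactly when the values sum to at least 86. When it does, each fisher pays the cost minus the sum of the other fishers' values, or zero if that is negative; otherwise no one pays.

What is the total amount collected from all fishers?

Total value 97 ≥ cost 86, so it is built.
Fisher 1: others sum to 72; max(0, 86 - 72) = 14.
Fisher 2: others sum to 90; max(0, 86 - 90) = 0.
Fisher 3: others sum to 77; max(0, 86 - 77) = 9.
Fisher 4: others sum to 75; max(0, 86 - 75) = 11.
Fisher 5: others sum to 74; max(0, 86 - 74) = 12.
Total collected = 14 + 0 + 9 + 11 + 12 = 46.

46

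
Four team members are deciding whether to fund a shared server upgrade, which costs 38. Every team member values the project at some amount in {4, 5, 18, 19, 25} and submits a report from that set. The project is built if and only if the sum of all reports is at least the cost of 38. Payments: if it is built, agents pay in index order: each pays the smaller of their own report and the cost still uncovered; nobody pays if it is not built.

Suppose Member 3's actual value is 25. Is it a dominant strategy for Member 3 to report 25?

No

Consider the case where Member 1 reports 4, Member 2 reports 4 and Member 4 reports 18.
Truthful report 25: project built, pays 25, utility 25 - 25 = 0.
Report 18 instead: project built, pays 18, utility 25 - 18 = 7.
Since 7 > 0, reporting 18 is strictly better here, so truthful reporting is not dominant.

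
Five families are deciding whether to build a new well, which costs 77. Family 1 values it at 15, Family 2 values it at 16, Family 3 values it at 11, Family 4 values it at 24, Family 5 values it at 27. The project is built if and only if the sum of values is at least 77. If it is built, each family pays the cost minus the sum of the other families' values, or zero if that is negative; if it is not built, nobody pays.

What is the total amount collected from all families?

Total value 93 ≥ cost 77, so it is built.
Family 1: others sum to 78; max(0, 77 - 78) = 0.
Family 2: others sum to 77; max(0, 77 - 77) = 0.
Family 3: others sum to 82; max(0, 77 - 82) = 0.
Family 4: others sum to 69; max(0, 77 - 69) = 8.
Family 5: others sum to 66; max(0, 77 - 66) = 11.
Total collected = 0 + 0 + 0 + 8 + 11 = 19.

19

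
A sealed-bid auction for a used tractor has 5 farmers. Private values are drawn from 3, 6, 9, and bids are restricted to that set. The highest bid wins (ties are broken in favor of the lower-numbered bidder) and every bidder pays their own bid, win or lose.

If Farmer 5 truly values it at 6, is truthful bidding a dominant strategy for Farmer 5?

No

Consider the case where Farmer 1 bids 3, Farmer 2 bids 3, Farmer 3 bids 3 and Farmer 4 bids 6.
Truthful bid 6: loses but pays 6, utility -6.
Bid 3 instead: loses but pays 3, utility -3.
Since -3 > -6, bidding 3 is strictly better here, so truthful bidding is not dominant.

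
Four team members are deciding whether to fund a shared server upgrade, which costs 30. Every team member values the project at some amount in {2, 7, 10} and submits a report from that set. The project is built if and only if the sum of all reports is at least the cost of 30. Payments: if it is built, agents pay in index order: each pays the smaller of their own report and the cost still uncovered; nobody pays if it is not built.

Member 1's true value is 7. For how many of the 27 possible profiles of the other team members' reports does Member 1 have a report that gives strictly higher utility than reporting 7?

1

Others report (10, 10, 10): truth gives 0; report 2 gives 5 > 0. Violating.
Others report (2, 2, 2): truth gives 0; no alternative beats it.
Others report (2, 2, 7): truth gives 0; no alternative beats it.
(Checking all 27 profiles: 1 has a profitable deviation, 26 do not.)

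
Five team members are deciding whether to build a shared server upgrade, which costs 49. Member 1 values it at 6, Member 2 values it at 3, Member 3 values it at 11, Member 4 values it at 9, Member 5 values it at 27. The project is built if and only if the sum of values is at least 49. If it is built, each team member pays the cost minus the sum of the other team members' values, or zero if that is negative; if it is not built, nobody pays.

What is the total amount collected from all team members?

Total value 56 ≥ cost 49, so it is built.
Member 1: others sum to 50; max(0, 49 - 50) = 0.
Member 2: others sum to 53; max(0, 49 - 53) = 0.
Member 3: others sum to 45; max(0, 49 - 45) = 4.
Member 4: others sum to 47; max(0, 49 - 47) = 2.
Member 5: others sum to 29; max(0, 49 - 29) = 20.
Total collected = 0 + 0 + 4 + 2 + 20 = 26.

26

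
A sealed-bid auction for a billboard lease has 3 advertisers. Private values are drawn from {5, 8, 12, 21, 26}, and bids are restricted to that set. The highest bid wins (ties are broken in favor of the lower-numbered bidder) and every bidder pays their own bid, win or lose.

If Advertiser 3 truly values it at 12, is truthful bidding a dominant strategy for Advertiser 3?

No

Consider the case where Advertiser 1 bids 5 and Advertiser 2 bids 5.
Truthful bid 12: wins, pays 12, utility 12 - 12 = 0.
Bid 8 instead: wins, pays 8, utility 12 - 8 = 4.
Since 4 > 0, bidding 8 is strictly better here, so truthful bidding is not dominant.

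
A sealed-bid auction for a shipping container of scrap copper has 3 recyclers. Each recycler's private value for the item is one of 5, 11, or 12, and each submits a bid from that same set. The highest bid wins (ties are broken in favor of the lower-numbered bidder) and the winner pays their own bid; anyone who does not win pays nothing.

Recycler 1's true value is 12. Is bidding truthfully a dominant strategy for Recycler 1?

Consider the case where Recycler 2 bids 5 and Recycler 3 bids 5.
Truthful bid 12: wins, pays 12, utility 12 - 12 = 0.
Bid 5 instead: wins, pays 5, utility 12 - 5 = 7.
Since 7 > 0, bidding 5 is strictly better here, so truthful bidding is not dominant.

No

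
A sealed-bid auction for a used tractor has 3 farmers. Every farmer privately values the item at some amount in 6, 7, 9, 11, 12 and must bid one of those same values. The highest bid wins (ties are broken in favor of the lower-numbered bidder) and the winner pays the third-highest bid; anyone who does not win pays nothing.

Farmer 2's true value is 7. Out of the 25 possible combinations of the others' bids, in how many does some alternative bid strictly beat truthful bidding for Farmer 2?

Others bid (6, 9): truth gives 0; bid 9 gives 1 > 0. Violating.
Others bid (6, 11): truth gives 0; bid 11 gives 1 > 0. Violating.
Others bid (6, 12): truth gives 0; bid 12 gives 1 > 0. Violating.
Others bid (7, 6): truth gives 0; bid 9 gives 1 > 0. Violating.
Others bid (6, 6): truth gives 1; no alternative beats it.
Others bid (6, 7): truth gives 1; no alternative beats it.
(Checking all 25 profiles: 6 have a profitable deviation, 19 do not.)

6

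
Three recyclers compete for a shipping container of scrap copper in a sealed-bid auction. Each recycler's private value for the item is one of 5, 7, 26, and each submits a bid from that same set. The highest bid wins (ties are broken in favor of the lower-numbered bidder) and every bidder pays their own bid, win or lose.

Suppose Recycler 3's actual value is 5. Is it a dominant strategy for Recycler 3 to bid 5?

Consider the case where Recycler 1 bids 5 and Recycler 2 bids 5.
Truthful bid 5: loses but pays 5, utility -5.
Bid 7 instead: wins, pays 7, utility 5 - 7 = -2.
Since -2 > -5, bidding 7 is strictly better here, so truthful bidding is not dominant.

No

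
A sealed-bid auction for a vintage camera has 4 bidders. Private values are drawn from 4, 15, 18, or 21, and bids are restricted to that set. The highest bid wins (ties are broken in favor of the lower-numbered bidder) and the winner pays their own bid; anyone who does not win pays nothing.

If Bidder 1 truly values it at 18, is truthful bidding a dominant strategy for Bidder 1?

Consider the case where Bidder 2 bids 4, Bidder 3 bids 4 and Bidder 4 bids 4.
Truthful bid 18: wins, pays 18, utility 18 - 18 = 0.
Bid 4 instead: wins, pays 4, utility 18 - 4 = 14.
Since 14 > 0, bidding 4 is strictly better here, so truthful bidding is not dominant.

No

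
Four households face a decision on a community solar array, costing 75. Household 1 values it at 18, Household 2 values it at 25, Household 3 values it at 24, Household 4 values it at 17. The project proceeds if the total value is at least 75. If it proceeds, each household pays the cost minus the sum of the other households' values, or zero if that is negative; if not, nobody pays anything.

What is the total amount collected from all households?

48

Total value 84 ≥ cost 75, so it is built.
Household 1: others sum to 66; max(0, 75 - 66) = 9.
Household 2: others sum to 59; max(0, 75 - 59) = 16.
Household 3: others sum to 60; max(0, 75 - 60) = 15.
Household 4: others sum to 67; max(0, 75 - 67) = 8.
Total collected = 9 + 16 + 15 + 8 = 48.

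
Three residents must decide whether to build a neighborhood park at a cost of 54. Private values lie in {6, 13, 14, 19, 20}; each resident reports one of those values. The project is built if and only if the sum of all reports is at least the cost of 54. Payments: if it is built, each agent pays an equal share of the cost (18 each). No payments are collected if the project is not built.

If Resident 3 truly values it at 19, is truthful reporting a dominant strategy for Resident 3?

Consider the case where Resident 1 reports 14 and Resident 2 reports 20.
Truthful report 19: project not built, utility 0.
Report 20 instead: project built, pays 18, utility 19 - 18 = 1.
Since 1 > 0, reporting 20 is strictly better here, so truthful reporting is not dominant.

No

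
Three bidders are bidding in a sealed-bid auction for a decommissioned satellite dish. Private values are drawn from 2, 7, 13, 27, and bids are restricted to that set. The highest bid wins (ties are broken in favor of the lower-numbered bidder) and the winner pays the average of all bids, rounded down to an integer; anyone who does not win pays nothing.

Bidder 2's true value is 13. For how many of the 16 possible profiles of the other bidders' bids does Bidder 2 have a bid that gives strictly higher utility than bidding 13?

Others bid (2, 2): truth gives 8; bid 7 gives 10 > 8. Violating.
Others bid (2, 7): truth gives 6; bid 7 gives 8 > 6. Violating.
Others bid (2, 13): truth gives 4; no alternative beats it.
Others bid (2, 27): truth gives 0; no alternative beats it.
(Checking all 16 profiles: 2 have a profitable deviation, 14 do not.)

2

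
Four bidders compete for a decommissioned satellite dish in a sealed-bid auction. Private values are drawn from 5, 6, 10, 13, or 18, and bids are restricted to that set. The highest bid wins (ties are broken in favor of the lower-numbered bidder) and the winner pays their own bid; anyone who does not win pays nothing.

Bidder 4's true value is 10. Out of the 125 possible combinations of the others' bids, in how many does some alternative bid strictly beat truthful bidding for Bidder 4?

Others bid (5, 5, 5): truth gives 0; bid 6 gives 4 > 0. Violating.
Others bid (5, 5, 6): truth gives 0; no alternative beats it.
Others bid (5, 5, 10): truth gives 0; no alternative beats it.
(Checking all 125 profiles: 1 has a profitable deviation, 124 do not.)

1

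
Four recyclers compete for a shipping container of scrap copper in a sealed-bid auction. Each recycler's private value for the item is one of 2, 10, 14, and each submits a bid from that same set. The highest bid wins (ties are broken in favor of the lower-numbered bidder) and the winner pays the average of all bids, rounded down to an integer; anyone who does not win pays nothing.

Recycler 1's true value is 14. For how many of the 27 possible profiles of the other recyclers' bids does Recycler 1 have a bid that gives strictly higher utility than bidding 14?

Others bid (2, 2, 2): truth gives 9; bid 2 gives 12 > 9. Violating.
Others bid (2, 2, 10): truth gives 7; bid 10 gives 8 > 7. Violating.
Others bid (2, 10, 2): truth gives 7; bid 10 gives 8 > 7. Violating.
Others bid (2, 10, 10): truth gives 5; bid 10 gives 6 > 5. Violating.
Others bid (2, 2, 14): truth gives 6; no alternative beats it.
Others bid (2, 10, 14): truth gives 4; no alternative beats it.
(Checking all 27 profiles: 8 have a profitable deviation, 19 do not.)

8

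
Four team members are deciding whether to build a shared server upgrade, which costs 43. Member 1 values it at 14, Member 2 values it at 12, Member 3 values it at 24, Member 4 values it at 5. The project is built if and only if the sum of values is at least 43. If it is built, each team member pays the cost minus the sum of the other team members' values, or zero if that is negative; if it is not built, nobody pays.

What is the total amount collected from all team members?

14

Total value 55 ≥ cost 43, so it is built.
Member 1: others sum to 41; max(0, 43 - 41) = 2.
Member 2: others sum to 43; max(0, 43 - 43) = 0.
Member 3: others sum to 31; max(0, 43 - 31) = 12.
Member 4: others sum to 50; max(0, 43 - 50) = 0.
Total collected = 2 + 0 + 12 + 0 = 14.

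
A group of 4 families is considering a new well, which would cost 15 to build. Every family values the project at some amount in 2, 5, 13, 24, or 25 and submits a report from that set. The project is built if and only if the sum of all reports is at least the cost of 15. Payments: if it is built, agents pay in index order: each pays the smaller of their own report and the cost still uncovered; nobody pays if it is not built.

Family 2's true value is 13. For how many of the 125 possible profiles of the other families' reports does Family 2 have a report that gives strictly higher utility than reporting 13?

46

Others report (2, 2, 13): truth gives 0; report 2 gives 11 > 0. Violating.
Others report (2, 2, 24): truth gives 0; report 2 gives 11 > 0. Violating.
Others report (2, 2, 25): truth gives 0; report 2 gives 11 > 0. Violating.
Others report (2, 5, 5): truth gives 0; report 5 gives 8 > 0. Violating.
Others report (2, 2, 2): truth gives 0; no alternative beats it.
Others report (2, 2, 5): truth gives 0; no alternative beats it.
(Checking all 125 profiles: 46 have a profitable deviation, 79 do not.)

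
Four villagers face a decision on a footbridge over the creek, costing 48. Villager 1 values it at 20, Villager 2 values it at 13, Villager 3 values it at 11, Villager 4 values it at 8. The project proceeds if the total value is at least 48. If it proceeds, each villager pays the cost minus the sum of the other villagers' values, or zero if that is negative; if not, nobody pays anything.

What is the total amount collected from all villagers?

Total value 52 ≥ cost 48, so it is built.
Villager 1: others sum to 32; max(0, 48 - 32) = 16.
Villager 2: others sum to 39; max(0, 48 - 39) = 9.
Villager 3: others sum to 41; max(0, 48 - 41) = 7.
Villager 4: others sum to 44; max(0, 48 - 44) = 4.
Total collected = 16 + 9 + 7 + 4 = 36.

36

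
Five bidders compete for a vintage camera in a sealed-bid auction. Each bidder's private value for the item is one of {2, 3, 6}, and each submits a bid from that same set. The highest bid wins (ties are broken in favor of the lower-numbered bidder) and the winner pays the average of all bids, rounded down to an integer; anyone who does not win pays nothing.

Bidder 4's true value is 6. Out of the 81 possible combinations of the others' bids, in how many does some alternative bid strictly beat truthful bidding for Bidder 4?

Others bid (2, 2, 2, 3): truth gives 3; bid 3 gives 4 > 3. Violating.
Others bid (2, 2, 2, 2): truth gives 4; no alternative beats it.
Others bid (2, 2, 2, 6): truth gives 3; no alternative beats it.
(Checking all 81 profiles: 1 has a profitable deviation, 80 do not.)

1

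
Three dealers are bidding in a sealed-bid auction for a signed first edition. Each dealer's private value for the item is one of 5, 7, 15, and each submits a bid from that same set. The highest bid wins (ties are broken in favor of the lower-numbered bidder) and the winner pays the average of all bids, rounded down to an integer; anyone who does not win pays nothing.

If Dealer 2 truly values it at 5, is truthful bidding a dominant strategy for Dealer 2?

Yes

Check each profile of the others' bids and compare truth against every alternative bid.
Others bid (5, 7): truth gives 0, best alternative gives -1.
Others bid (5, 5): truth gives 0, best alternative gives 0.
Others bid (5, 15): truth gives 0, best alternative gives 0.
Others bid (7, 5): truth gives 0, best alternative gives 0.
Others bid (7, 7): truth gives 0, best alternative gives 0.
Others bid (7, 15): truth gives 0, best alternative gives 0.
(Remaining 3 profiles checked similarly; truth is weakly best in each.)
In every case the truthful bid is at least as good as any alternative, so it is a dominant strategy.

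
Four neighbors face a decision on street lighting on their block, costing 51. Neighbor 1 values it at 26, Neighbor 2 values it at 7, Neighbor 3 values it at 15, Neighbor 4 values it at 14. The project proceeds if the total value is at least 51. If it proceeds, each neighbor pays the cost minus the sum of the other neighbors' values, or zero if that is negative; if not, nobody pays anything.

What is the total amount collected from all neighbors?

Total value 62 ≥ cost 51, so it is built.
Neighbor 1: others sum to 36; max(0, 51 - 36) = 15.
Neighbor 2: others sum to 55; max(0, 51 - 55) = 0.
Neighbor 3: others sum to 47; max(0, 51 - 47) = 4.
Neighbor 4: others sum to 48; max(0, 51 - 48) = 3.
Total collected = 15 + 0 + 4 + 3 = 22.

22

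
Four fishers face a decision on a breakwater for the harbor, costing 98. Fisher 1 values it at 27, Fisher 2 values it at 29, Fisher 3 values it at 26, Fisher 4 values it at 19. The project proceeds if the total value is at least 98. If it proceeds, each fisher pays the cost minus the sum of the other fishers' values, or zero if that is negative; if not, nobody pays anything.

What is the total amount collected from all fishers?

89

Total value 101 ≥ cost 98, so it is built.
Fisher 1: others sum to 74; max(0, 98 - 74) = 24.
Fisher 2: others sum to 72; max(0, 98 - 72) = 26.
Fisher 3: others sum to 75; max(0, 98 - 75) = 23.
Fisher 4: others sum to 82; max(0, 98 - 82) = 16.
Total collected = 24 + 26 + 23 + 16 = 89.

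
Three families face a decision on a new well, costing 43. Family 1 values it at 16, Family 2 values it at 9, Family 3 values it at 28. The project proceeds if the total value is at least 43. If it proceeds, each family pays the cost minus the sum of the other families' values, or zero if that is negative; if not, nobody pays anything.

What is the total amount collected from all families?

24

Total value 53 ≥ cost 43, so it is built.
Family 1: others sum to 37; max(0, 43 - 37) = 6.
Family 2: others sum to 44; max(0, 43 - 44) = 0.
Family 3: others sum to 25; max(0, 43 - 25) = 18.
Total collected = 6 + 0 + 18 = 24.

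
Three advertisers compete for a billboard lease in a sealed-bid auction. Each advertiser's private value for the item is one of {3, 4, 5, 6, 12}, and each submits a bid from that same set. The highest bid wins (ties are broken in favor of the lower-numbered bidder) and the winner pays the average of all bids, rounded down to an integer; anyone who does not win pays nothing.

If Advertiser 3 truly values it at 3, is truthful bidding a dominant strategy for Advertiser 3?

Yes

Check each profile of the others' bids and compare truth against every alternative bid.
Others bid (3, 3): truth gives 0, best alternative gives 0.
Others bid (3, 4): truth gives 0, best alternative gives 0.
Others bid (3, 5): truth gives 0, best alternative gives 0.
Others bid (3, 6): truth gives 0, best alternative gives 0.
Others bid (3, 12): truth gives 0, best alternative gives 0.
Others bid (4, 3): truth gives 0, best alternative gives 0.
(Remaining 19 profiles checked similarly; truth is weakly best in each.)
In every case the truthful bid is at least as good as any alternative, so it is a dominant strategy.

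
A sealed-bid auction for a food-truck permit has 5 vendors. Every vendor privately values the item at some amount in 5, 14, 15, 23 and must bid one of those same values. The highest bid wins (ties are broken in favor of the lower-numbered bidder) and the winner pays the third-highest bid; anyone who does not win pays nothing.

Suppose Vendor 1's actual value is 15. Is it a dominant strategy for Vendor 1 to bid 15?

No

Consider the case where Vendor 2 bids 5, Vendor 3 bids 5, Vendor 4 bids 5 and Vendor 5 bids 23.
Truthful bid 15: loses, pays 0, utility 0.
Bid 23 instead: wins, pays 5, utility 15 - 5 = 10.
Since 10 > 0, bidding 23 is strictly better here, so truthful bidding is not dominant.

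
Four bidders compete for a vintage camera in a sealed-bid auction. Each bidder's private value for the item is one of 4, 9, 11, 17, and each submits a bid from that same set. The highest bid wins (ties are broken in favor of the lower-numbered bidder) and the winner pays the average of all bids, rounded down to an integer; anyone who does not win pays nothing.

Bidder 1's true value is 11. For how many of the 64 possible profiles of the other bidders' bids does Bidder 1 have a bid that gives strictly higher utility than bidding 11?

10

Others bid (4, 4, 4): truth gives 6; bid 4 gives 7 > 6. Violating.
Others bid (4, 4, 9): truth gives 4; bid 9 gives 5 > 4. Violating.
Others bid (4, 4, 17): truth gives 0; bid 17 gives 1 > 0. Violating.
Others bid (4, 9, 4): truth gives 4; bid 9 gives 5 > 4. Violating.
Others bid (4, 4, 11): truth gives 4; no alternative beats it.
Others bid (4, 9, 11): truth gives 3; no alternative beats it.
(Checking all 64 profiles: 10 have a profitable deviation, 54 do not.)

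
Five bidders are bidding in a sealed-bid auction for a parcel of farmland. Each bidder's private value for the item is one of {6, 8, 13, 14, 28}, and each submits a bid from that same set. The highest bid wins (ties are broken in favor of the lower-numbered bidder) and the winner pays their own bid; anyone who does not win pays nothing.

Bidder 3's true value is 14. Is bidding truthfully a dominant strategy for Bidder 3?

No

Consider the case where Bidder 1 bids 6, Bidder 2 bids 6, Bidder 4 bids 6 and Bidder 5 bids 6.
Truthful bid 14: wins, pays 14, utility 14 - 14 = 0.
Bid 8 instead: wins, pays 8, utility 14 - 8 = 6.
Since 6 > 0, bidding 8 is strictly better here, so truthful bidding is not dominant.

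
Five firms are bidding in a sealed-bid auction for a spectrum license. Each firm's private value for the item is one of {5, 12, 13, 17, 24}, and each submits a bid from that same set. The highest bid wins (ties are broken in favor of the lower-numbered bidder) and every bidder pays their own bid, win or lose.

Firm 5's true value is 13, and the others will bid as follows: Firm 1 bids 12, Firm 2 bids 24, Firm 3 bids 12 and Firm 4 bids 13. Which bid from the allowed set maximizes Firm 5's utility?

Bid 5: loses but pays 5, utility -5.
Bid 12: loses but pays 12, utility -12.
Bid 13: loses but pays 13, utility -13.
Bid 17: loses but pays 17, utility -17.
Bid 24: loses but pays 24, utility -24.
The best choice is 5 with utility -5.

5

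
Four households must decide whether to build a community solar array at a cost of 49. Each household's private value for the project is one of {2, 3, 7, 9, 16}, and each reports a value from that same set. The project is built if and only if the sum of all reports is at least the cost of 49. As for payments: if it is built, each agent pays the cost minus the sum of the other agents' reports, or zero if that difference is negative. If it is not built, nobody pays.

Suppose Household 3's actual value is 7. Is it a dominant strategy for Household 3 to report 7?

Yes

Check each profile of the others' reports and compare truth against every alternative report.
Others report (16, 16, 16): truth gives 6, best alternative gives 6.
Others report (2, 2, 2): truth gives 0, best alternative gives 0.
Others report (2, 2, 3): truth gives 0, best alternative gives 0.
Others report (2, 2, 7): truth gives 0, best alternative gives 0.
Others report (2, 2, 9): truth gives 0, best alternative gives 0.
Others report (2, 2, 16): truth gives 0, best alternative gives 0.
(Remaining 119 profiles checked similarly; truth is weakly best in each.)
In every case the truthful report is at least as good as any alternative, so it is a dominant strategy.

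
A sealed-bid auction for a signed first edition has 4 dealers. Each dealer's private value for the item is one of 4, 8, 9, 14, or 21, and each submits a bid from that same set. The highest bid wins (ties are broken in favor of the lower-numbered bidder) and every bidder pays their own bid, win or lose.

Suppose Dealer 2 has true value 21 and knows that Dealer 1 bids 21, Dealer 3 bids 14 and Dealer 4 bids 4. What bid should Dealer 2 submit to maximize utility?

Bid 4: loses but pays 4, utility -4.
Bid 8: loses but pays 8, utility -8.
Bid 9: loses but pays 9, utility -9.
Bid 14: loses but pays 14, utility -14.
Bid 21: loses but pays 21, utility -21.
The best choice is 4 with utility -4.

4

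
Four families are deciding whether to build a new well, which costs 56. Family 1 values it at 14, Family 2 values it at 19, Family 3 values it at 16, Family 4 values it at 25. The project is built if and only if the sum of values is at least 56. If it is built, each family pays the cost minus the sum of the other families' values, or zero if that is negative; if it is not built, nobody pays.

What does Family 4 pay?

7

Total value 74 ≥ cost 56, so the project is built.
The other families' values sum to 49.
Cost minus that sum is 56 - 49 = 7.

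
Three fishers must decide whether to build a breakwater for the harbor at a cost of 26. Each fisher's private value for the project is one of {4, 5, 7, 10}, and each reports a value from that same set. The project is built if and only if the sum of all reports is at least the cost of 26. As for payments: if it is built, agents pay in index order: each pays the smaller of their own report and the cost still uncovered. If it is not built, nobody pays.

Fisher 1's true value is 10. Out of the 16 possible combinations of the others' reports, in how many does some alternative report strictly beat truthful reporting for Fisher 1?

Others report (10, 10): truth gives 0; report 7 gives 3 > 0. Violating.
Others report (4, 4): truth gives 0; no alternative beats it.
Others report (4, 5): truth gives 0; no alternative beats it.
(Checking all 16 profiles: 1 has a profitable deviation, 15 do not.)

1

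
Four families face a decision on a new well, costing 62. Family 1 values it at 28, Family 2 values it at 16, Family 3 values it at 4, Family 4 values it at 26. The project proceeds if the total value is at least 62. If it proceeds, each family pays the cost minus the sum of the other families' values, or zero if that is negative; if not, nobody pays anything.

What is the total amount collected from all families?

34

Total value 74 ≥ cost 62, so it is built.
Family 1: others sum to 46; max(0, 62 - 46) = 16.
Family 2: others sum to 58; max(0, 62 - 58) = 4.
Family 3: others sum to 70; max(0, 62 - 70) = 0.
Family 4: others sum to 48; max(0, 62 - 48) = 14.
Total collected = 16 + 4 + 0 + 14 = 34.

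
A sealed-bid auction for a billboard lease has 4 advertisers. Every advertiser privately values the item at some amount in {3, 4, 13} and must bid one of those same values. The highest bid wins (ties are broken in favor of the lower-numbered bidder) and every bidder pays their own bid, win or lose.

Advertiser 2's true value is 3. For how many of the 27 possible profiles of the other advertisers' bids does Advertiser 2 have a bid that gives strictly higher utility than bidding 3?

Others bid (3, 3, 3): truth gives -3; bid 4 gives -1 > -3. Violating.
Others bid (3, 3, 4): truth gives -3; bid 4 gives -1 > -3. Violating.
Others bid (3, 4, 3): truth gives -3; bid 4 gives -1 > -3. Violating.
Others bid (3, 4, 4): truth gives -3; bid 4 gives -1 > -3. Violating.
Others bid (3, 3, 13): truth gives -3; no alternative beats it.
Others bid (3, 4, 13): truth gives -3; no alternative beats it.
(Checking all 27 profiles: 4 have a profitable deviation, 23 do not.)

4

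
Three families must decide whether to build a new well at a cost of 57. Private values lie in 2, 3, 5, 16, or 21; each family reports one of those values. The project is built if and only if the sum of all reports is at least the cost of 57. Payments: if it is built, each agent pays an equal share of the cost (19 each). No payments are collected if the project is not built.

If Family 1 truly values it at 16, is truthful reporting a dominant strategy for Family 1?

Consider the case where Family 2 reports 21 and Family 3 reports 21.
Truthful report 16: project built, pays 19, utility 16 - 19 = -3.
Report 2 instead: project not built, utility 0.
Since 0 > -3, reporting 2 is strictly better here, so truthful reporting is not dominant.

No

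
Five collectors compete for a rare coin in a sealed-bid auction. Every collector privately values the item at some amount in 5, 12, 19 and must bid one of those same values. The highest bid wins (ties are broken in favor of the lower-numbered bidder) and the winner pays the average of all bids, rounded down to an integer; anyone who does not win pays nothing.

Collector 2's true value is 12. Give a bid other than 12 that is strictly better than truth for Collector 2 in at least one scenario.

19

Suppose Collector 1 bids 5, Collector 3 bids 5, Collector 4 bids 5 and Collector 5 bids 19.
Bid 12: loses, pays 0, utility 0.
Bid 19: wins, pays 10, utility 12 - 10 = 2.
So bidding 19 beats truth here (2 > 0).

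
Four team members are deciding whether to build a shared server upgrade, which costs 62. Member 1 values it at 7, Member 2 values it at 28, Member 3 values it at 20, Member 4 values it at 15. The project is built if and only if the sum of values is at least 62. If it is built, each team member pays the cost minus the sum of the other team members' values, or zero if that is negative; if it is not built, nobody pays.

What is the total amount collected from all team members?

39

Total value 70 ≥ cost 62, so it is built.
Member 1: others sum to 63; max(0, 62 - 63) = 0.
Member 2: others sum to 42; max(0, 62 - 42) = 20.
Member 3: others sum to 50; max(0, 62 - 50) = 12.
Member 4: others sum to 55; max(0, 62 - 55) = 7.
Total collected = 0 + 20 + 12 + 7 = 39.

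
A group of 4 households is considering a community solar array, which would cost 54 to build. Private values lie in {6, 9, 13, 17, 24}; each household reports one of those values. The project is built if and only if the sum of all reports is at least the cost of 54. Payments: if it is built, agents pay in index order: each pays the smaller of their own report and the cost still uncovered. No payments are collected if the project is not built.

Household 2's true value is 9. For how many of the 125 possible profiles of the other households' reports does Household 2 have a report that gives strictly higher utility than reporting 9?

32

Others report (6, 24, 24): truth gives 0; report 6 gives 3 > 0. Violating.
Others report (9, 17, 24): truth gives 0; report 6 gives 3 > 0. Violating.
Others report (9, 24, 17): truth gives 0; report 6 gives 3 > 0. Violating.
Others report (9, 24, 24): truth gives 0; report 6 gives 3 > 0. Violating.
Others report (6, 6, 6): truth gives 0; no alternative beats it.
Others report (6, 6, 9): truth gives 0; no alternative beats it.
(Checking all 125 profiles: 32 have a profitable deviation, 93 do not.)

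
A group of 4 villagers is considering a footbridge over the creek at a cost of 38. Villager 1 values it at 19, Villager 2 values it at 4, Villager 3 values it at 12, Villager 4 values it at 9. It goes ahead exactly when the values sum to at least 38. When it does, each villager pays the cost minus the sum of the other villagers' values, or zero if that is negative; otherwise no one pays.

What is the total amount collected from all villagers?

Total value 44 ≥ cost 38, so it is built.
Villager 1: others sum to 25; max(0, 38 - 25) = 13.
Villager 2: others sum to 40; max(0, 38 - 40) = 0.
Villager 3: others sum to 32; max(0, 38 - 32) = 6.
Villager 4: others sum to 35; max(0, 38 - 35) = 3.
Total collected = 13 + 0 + 6 + 3 = 22.

22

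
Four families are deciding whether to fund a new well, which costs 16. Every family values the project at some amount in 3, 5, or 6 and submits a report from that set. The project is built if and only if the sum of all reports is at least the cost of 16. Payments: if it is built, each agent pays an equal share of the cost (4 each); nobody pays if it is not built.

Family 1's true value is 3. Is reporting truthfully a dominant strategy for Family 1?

Check each profile of the others' reports and compare truth against every alternative report.
Others report (3, 3, 5): truth gives 0, best alternative gives -1.
Others report (3, 3, 6): truth gives 0, best alternative gives -1.
Others report (3, 5, 3): truth gives 0, best alternative gives -1.
Others report (3, 6, 3): truth gives 0, best alternative gives -1.
Others report (5, 3, 3): truth gives 0, best alternative gives -1.
Others report (6, 3, 3): truth gives 0, best alternative gives -1.
(Remaining 21 profiles checked similarly; truth is weakly best in each.)
In every case the truthful report is at least as good as any alternative, so it is a dominant strategy.

Yes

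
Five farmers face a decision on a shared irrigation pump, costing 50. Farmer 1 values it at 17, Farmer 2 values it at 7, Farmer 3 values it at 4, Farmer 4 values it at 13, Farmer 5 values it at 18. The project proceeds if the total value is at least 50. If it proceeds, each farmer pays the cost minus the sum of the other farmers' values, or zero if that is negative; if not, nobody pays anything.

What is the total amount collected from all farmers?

Total value 59 ≥ cost 50, so it is built.
Farmer 1: others sum to 42; max(0, 50 - 42) = 8.
Farmer 2: others sum to 52; max(0, 50 - 52) = 0.
Farmer 3: others sum to 55; max(0, 50 - 55) = 0.
Farmer 4: others sum to 46; max(0, 50 - 46) = 4.
Farmer 5: others sum to 41; max(0, 50 - 41) = 9.
Total collected = 8 + 0 + 0 + 4 + 9 = 21.

21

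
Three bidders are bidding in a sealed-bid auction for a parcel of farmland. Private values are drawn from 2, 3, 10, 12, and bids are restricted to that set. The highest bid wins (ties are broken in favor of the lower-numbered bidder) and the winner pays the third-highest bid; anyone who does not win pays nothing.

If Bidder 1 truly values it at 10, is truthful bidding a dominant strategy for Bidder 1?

Consider the case where Bidder 2 bids 2 and Bidder 3 bids 12.
Truthful bid 10: loses, pays 0, utility 0.
Bid 12 instead: wins, pays 2, utility 10 - 2 = 8.
Since 8 > 0, bidding 12 is strictly better here, so truthful bidding is not dominant.

No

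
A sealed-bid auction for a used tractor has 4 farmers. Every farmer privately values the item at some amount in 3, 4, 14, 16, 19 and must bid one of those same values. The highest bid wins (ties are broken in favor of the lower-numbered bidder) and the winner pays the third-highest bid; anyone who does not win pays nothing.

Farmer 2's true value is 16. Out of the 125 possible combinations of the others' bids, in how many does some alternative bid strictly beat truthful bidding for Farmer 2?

27

Others bid (3, 3, 19): truth gives 0; bid 19 gives 13 > 0. Violating.
Others bid (3, 4, 19): truth gives 0; bid 19 gives 12 > 0. Violating.
Others bid (3, 14, 19): truth gives 0; bid 19 gives 2 > 0. Violating.
Others bid (3, 19, 3): truth gives 0; bid 19 gives 13 > 0. Violating.
Others bid (3, 3, 3): truth gives 13; no alternative beats it.
Others bid (3, 3, 4): truth gives 13; no alternative beats it.
(Checking all 125 profiles: 27 have a profitable deviation, 98 do not.)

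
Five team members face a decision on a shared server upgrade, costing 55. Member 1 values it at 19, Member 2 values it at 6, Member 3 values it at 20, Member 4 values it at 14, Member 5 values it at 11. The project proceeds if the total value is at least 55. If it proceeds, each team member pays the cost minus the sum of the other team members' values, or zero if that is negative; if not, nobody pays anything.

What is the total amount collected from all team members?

Total value 70 ≥ cost 55, so it is built.
Member 1: others sum to 51; max(0, 55 - 51) = 4.
Member 2: others sum to 64; max(0, 55 - 64) = 0.
Member 3: others sum to 50; max(0, 55 - 50) = 5.
Member 4: others sum to 56; max(0, 55 - 56) = 0.
Member 5: others sum to 59; max(0, 55 - 59) = 0.
Total collected = 4 + 0 + 5 + 0 + 0 = 9.

9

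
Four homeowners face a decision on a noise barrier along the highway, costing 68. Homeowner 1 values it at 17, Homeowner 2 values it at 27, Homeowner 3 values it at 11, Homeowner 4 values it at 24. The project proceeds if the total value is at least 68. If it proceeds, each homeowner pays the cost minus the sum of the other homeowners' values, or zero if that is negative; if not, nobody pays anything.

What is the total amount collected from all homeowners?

Total value 79 ≥ cost 68, so it is built.
Homeowner 1: others sum to 62; max(0, 68 - 62) = 6.
Homeowner 2: others sum to 52; max(0, 68 - 52) = 16.
Homeowner 3: others sum to 68; max(0, 68 - 68) = 0.
Homeowner 4: others sum to 55; max(0, 68 - 55) = 13.
Total collected = 6 + 16 + 0 + 13 = 35.

35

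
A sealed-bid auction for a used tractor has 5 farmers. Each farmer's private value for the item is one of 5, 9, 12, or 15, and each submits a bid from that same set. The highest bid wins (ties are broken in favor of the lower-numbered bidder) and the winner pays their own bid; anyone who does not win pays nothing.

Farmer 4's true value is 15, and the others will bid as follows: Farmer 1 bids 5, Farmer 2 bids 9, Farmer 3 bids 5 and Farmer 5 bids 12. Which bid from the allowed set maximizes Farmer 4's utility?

12

Bid 5: loses, pays 0, utility 0.
Bid 9: loses, pays 0, utility 0.
Bid 12: wins, pays 12, utility 15 - 12 = 3.
Bid 15: wins, pays 15, utility 15 - 15 = 0.
The best choice is 12 with utility 3.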